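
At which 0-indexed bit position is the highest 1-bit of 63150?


0b1111011010101110. Highest set bit at position 15

15


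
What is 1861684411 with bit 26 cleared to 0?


1861684411 & ~(1 << 26) = 1794575547

1794575547


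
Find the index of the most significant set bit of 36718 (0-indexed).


0b1000111101101110. Highest set bit at position 15

15


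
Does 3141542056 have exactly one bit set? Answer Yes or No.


0b10111011010000000010000010101000. Multiple bits set => No

No


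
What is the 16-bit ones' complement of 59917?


59917 ^ 65535 = 5618

5618


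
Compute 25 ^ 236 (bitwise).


0b11001 ^ 0b11101100 = 0b11110101 = 245

245


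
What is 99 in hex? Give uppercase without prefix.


99 = 63 hex

63


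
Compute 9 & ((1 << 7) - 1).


9 & 127 = 9

9


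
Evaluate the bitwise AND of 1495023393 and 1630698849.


0b1011001000111000011111100100001 & 0b1100001001100100111110101100001 = 0b1000001000100000011110100100001 = 1091583265

1091583265


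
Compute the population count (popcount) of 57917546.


0b11011100111100000001101010 has 13 set bits

13


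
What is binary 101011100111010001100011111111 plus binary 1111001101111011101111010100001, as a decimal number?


101011100111010001100011111111 + 1111001101111011101111010100001 = 10100101010110101111011110100000 = 2774202272

2774202272


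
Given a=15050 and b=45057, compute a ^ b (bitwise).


15050 ^ 45057 = 35531

35531


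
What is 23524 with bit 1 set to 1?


23524 | (1 << 1) = 23524 | 2 = 23526

23526


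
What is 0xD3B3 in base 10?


D3B3 hex = 54195 decimal

54195


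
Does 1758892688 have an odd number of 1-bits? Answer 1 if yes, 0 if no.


0b1101000110101101001001010010000 has 13 ones => parity 1

1


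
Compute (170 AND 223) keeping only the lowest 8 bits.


Step 1: 170 & 223 = 138
Step 2: 138 & 255 = 138

138


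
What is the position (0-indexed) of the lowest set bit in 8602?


0b10000110011010. Lowest set bit at position 1

1


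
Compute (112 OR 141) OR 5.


Step 1: 112 | 141 = 253
Step 2: 253 | 5 = 253

253


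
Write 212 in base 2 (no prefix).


212 = 11010100 in binary

11010100


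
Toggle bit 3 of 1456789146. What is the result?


1456789146 ^ (1 << 3) = 1456789146 ^ 8 = 1456789138

1456789138


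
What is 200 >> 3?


0b11001000 >> 3 = 0b11001 = 25

25


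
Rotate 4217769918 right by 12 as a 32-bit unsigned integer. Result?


Rotate 0b11111011011001100000111110111110 right by 12 (32-bit) = 0b11111011111011111011011001100000 = 4226791008

4226791008


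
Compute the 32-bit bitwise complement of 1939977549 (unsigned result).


~0b1110011101000011011010101001101 = 0b10001100010111100100101010110010 = 2354989746 (32-bit unsigned)

2354989746


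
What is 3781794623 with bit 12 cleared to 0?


3781794623 & ~(1 << 12) = 3781790527

3781790527


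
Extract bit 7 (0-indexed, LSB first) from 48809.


0b1011111010101001, position 7 = 1

1


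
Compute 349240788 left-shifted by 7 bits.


0b10100110100001111110111010100 << 7 = 0b101001101000011111101110101000000000 = 44702820864

44702820864


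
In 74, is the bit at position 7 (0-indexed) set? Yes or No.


0b1001010, bit 7 = 0. No

No


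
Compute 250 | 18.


0b11111010 | 0b10010 = 0b11111010 = 250

250


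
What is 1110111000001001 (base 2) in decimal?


1110111000001001 in decimal = 60937

60937


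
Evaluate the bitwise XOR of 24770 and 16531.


0b110000011000010 ^ 0b100000010010011 = 0b10000001010001 = 8273

8273


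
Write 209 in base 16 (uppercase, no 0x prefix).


209 = D1 hex

D1


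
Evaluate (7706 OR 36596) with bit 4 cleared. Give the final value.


Step 1: 7706 | 36596 = 40702
Step 2: 40702 & ~(1 << 4) = 40686

40686


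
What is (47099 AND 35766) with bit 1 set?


Step 1: 47099 & 35766 = 33714
Step 2: 33714 | (1 << 1) = 33714 | 2 = 33714

33714


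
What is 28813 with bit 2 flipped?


28813 ^ (1 << 2) = 28813 ^ 4 = 28809

28809


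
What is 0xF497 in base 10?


F497 hex = 62615 decimal

62615


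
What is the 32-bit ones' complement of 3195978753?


3195978753 ^ 4294967295 = 1098988542

1098988542


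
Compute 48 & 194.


0b110000 & 0b11000010 = 0b0 = 0

0


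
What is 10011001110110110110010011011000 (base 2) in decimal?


10011001110110110110010011011000 in decimal = 2581292248

2581292248


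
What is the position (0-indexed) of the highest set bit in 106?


0b1101010. Highest set bit at position 6

6


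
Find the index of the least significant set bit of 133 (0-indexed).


0b10000101. Lowest set bit at position 0

0


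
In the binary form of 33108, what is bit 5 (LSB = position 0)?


0b1000000101010100, position 5 = 0

0


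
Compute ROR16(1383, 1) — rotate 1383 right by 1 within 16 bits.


Rotate 0b10101100111 right by 1 (16-bit) = 0b1000001010110011 = 33459

33459


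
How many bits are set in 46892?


0b1011011100101100 has 9 set bits

9


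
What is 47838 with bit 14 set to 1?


47838 | (1 << 14) = 47838 | 16384 = 64222

64222


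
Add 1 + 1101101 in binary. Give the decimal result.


1 + 1101101 = 1101110 = 110

110


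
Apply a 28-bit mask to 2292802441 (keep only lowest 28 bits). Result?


2292802441 & 268435455 = 145318793

145318793


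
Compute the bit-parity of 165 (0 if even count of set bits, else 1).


0b10100101 has 4 ones => parity 0

0


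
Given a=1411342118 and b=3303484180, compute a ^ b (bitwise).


1411342118 ^ 3303484180 = 2432201778

2432201778


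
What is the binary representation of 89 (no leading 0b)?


89 = 1011001 in binary

1011001


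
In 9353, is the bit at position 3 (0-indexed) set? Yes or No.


0b10010010001001, bit 3 = 1. Yes

Yes


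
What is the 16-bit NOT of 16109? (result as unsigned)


~0b11111011101101 = 0b1100000100010010 = 49426 (16-bit unsigned)

49426


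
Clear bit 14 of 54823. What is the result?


54823 & ~(1 << 14) = 38439

38439


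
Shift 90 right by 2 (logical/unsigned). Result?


0b1011010 >> 2 = 0b10110 = 22

22


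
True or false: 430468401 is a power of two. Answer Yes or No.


0b11001101010000110110100110001. Multiple bits set => No

No


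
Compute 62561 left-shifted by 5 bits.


0b1111010001100001 << 5 = 0b111101000110000100000 = 2001952

2001952


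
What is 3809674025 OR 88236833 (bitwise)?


0b11100011000100110000001100101001 | 0b101010000100110001100100001 = 0b11100111010100110110001100101001 = 3881001769

3881001769


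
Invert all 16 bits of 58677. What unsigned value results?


58677 ^ 65535 = 6858

6858


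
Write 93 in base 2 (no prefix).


93 = 1011101 in binary

1011101


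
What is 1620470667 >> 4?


0b1100000100101100110101110001011 >> 4 = 0b110000010010110011010111000 = 101279416

101279416


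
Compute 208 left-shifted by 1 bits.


0b11010000 << 1 = 0b110100000 = 416

416


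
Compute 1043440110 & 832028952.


0b111110001100011010000111101110 & 0b110001100101111100000100011000 = 0b110000000100011000000100001000 = 806453512

806453512


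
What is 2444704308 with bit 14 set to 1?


2444704308 | (1 << 14) = 2444704308 | 16384 = 2444720692

2444720692


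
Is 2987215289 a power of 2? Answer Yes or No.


0b10110010000011010100100110111001. Multiple bits set => No

No


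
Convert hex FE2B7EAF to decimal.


FE2B7EAF hex = 4264263343 decimal

4264263343


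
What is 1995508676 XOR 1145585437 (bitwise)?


0b1110110111100010000101111000100 ^ 0b1000100010010000011111100011101 = 0b110010101110010011010011011001 = 850998489

850998489


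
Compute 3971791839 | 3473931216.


0b11101100101111001011101111011111 | 0b11001111000011111111101111010000 = 0b11101111101111111111101111011111 = 4022336479

4022336479


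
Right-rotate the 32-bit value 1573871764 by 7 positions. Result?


Rotate 0b1011101110011110110000010010100 right by 7 (32-bit) = 0b101000101110111001111011000001 = 683384513

683384513


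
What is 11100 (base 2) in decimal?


11100 in decimal = 28

28


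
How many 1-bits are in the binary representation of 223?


0b11011111 has 7 set bits

7


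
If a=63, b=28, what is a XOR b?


63 ^ 28 = 35

35


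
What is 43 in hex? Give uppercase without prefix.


43 = 2B hex

2B


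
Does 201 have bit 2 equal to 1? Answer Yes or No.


0b11001001, bit 2 = 0. No

No


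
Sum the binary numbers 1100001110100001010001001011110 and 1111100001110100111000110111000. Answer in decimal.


1100001110100001010001001011110 + 1111100001110100111000110111000 = 11011110000010110001010000010110 = 3725267990

3725267990


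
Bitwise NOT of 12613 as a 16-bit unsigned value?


~0b11000101000101 = 0b1100111010111010 = 52922 (16-bit unsigned)

52922


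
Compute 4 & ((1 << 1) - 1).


4 & 1 = 0

0


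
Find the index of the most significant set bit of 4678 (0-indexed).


0b1001001000110. Highest set bit at position 12

12


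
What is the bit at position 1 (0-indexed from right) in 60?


0b111100, position 1 = 0

0


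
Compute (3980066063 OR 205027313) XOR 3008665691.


Step 1: 3980066063 | 205027313 = 3980066815
Step 2: 3980066815 ^ 3008665691 = 1584293796

1584293796


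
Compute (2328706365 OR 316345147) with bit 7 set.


Step 1: 2328706365 | 316345147 = 2598321983
Step 2: 2598321983 | (1 << 7) = 2598321983 | 128 = 2598322111

2598322111


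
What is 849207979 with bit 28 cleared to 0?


849207979 & ~(1 << 28) = 580772523

580772523


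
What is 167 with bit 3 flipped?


167 ^ (1 << 3) = 167 ^ 8 = 175

175


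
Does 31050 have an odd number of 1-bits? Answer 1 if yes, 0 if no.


0b111100101001010 has 8 ones => parity 0

0


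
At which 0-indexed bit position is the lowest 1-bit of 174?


0b10101110. Lowest set bit at position 1

1


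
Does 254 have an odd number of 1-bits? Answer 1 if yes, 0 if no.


0b11111110 has 7 ones => parity 1

1


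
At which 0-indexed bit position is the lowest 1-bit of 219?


0b11011011. Lowest set bit at position 0

0


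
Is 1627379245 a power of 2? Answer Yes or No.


0b1100000111111111101011000101101. Multiple bits set => No

No


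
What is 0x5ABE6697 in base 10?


5ABE6697 hex = 1522427543 decimal

1522427543


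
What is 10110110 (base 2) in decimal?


10110110 in decimal = 182

182


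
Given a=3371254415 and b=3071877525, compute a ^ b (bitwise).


3371254415 ^ 3071877525 = 2145936154

2145936154


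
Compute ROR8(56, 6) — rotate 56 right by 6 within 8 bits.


Rotate 0b111000 right by 6 (8-bit) = 0b11100000 = 224

224


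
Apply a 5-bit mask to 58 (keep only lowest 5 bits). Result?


58 & 31 = 26

26


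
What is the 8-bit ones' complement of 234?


234 ^ 255 = 21

21


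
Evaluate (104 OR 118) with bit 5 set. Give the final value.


Step 1: 104 | 118 = 126
Step 2: 126 | (1 << 5) = 126 | 32 = 126

126


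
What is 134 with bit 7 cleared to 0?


134 & ~(1 << 7) = 6

6


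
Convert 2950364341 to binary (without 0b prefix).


2950364341 = 10101111110110101111110010110101 in binary

10101111110110101111110010110101


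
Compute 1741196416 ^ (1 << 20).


1741196416 ^ (1 << 20) = 1741196416 ^ 1048576 = 1742244992

1742244992


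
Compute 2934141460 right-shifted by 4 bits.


0b10101110111000110111001000010100 >> 4 = 0b1010111011100011011100100001 = 183383841

183383841


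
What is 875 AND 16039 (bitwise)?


0b1101101011 & 0b11111010100111 = 0b1000100011 = 547

547


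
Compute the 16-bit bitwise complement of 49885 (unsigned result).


~0b1100001011011101 = 0b11110100100010 = 15650 (16-bit unsigned)

15650


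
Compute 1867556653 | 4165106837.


0b1101111010100001010011100101101 | 0b11111000010000100111110010010101 = 0b11111111010100101111111110111101 = 4283629501

4283629501


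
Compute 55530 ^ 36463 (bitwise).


0b1101100011101010 ^ 0b1000111001101111 = 0b101011010000101 = 22149

22149


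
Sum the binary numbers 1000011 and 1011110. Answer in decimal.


1000011 + 1011110 = 10100001 = 161

161


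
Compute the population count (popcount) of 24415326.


0b1011101001000110001011110 has 13 set bits

13


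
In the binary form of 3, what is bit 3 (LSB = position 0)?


0b11, position 3 = 0

0


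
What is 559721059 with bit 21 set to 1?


559721059 | (1 << 21) = 559721059 | 2097152 = 561818211

561818211


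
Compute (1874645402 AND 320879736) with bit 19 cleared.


Step 1: 1874645402 & 320879736 = 52432920
Step 2: 52432920 & ~(1 << 19) = 52432920

52432920


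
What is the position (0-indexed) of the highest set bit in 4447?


0b1000101011111. Highest set bit at position 12

12


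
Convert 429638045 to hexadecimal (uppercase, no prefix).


429638045 = 199BC19D hex

199BC19D


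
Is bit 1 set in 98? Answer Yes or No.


0b1100010, bit 1 = 1. Yes

Yes


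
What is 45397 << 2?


0b1011000101010101 << 2 = 0b101100010101010100 = 181588

181588


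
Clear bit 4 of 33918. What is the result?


33918 & ~(1 << 4) = 33902

33902


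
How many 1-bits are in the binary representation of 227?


0b11100011 has 5 set bits

5


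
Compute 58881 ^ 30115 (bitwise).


0b1110011000000001 ^ 0b111010110100011 = 0b1001001110100010 = 37794

37794


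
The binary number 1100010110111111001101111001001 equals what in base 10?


1100010110111111001101111001001 in decimal = 1658821577

1658821577


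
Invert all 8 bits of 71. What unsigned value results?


71 ^ 255 = 184

184


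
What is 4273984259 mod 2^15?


4273984259 & 32767 = 21251

21251


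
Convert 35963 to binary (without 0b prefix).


35963 = 1000110001111011 in binary

1000110001111011


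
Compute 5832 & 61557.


0b1011011001000 & 0b1111000001110101 = 0b1000001000000 = 4160

4160


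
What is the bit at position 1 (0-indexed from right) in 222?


0b11011110, position 1 = 1

1


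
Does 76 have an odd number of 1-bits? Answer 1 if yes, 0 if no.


0b1001100 has 3 ones => parity 1

1


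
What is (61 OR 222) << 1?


Step 1: 61 | 222 = 255
Step 2: 255 << 1 = 510

510


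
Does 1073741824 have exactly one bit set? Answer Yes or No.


0b1000000000000000000000000000000. Only one bit set => Yes

Yes


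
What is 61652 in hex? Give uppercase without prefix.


61652 = F0D4 hex

F0D4


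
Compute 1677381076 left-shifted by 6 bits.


0b1100011111110101100110111010100 << 6 = 0b1100011111110101100110111010100000000 = 107352388864

107352388864


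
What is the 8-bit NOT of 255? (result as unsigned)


~0b11111111 = 0b0 = 0 (8-bit unsigned)

0


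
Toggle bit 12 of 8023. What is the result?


8023 ^ (1 << 12) = 8023 ^ 4096 = 3927

3927


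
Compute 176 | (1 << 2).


176 | (1 << 2) = 176 | 4 = 180

180


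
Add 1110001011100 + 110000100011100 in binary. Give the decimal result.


1110001011100 + 110000100011100 = 111110101111000 = 32120

32120


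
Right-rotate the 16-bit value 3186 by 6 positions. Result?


Rotate 0b110001110010 right by 6 (16-bit) = 0b1100100000110001 = 51249

51249


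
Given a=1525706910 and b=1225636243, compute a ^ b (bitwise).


1525706910 ^ 1225636243 = 335399181

335399181


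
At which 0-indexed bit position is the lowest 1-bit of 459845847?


0b11011011010001011000011010111. Lowest set bit at position 0

0


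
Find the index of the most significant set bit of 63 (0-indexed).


0b111111. Highest set bit at position 5

5


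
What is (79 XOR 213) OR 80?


Step 1: 79 ^ 213 = 154
Step 2: 154 | 80 = 218

218


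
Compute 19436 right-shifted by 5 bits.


0b100101111101100 >> 5 = 0b1001011111 = 607

607


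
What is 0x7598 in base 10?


7598 hex = 30104 decimal

30104


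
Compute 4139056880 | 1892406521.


0b11110110101101001111111011110000 | 0b1110000110010111101010011111001 = 0b11110110111111111111111011111001 = 4143972089

4143972089


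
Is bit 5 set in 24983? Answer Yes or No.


0b110000110010111, bit 5 = 0. No

No


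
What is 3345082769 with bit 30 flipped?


3345082769 ^ (1 << 30) = 3345082769 ^ 1073741824 = 2271340945

2271340945


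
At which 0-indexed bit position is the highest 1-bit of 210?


0b11010010. Highest set bit at position 7

7


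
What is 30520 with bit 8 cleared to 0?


30520 & ~(1 << 8) = 30264

30264


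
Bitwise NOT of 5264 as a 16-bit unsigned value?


~0b1010010010000 = 0b1110101101101111 = 60271 (16-bit unsigned)

60271


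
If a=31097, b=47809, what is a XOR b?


31097 ^ 47809 = 50104

50104


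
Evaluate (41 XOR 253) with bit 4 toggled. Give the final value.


Step 1: 41 ^ 253 = 212
Step 2: 212 ^ (1 << 4) = 212 ^ 16 = 196

196


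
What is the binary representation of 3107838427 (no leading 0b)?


3107838427 = 10111001001111011101100111011011 in binary

10111001001111011101100111011011


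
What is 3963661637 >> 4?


0b11101100010000001010110101000101 >> 4 = 0b1110110001000000101011010100 = 247728852

247728852


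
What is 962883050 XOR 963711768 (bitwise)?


0b111001011001000110110111101010 ^ 0b111001011100010001001100011000 = 0b101010111111011110010 = 1408754

1408754


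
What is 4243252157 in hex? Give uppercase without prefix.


4243252157 = FCEAE3BD hex

FCEAE3BD


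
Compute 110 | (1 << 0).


110 | (1 << 0) = 110 | 1 = 111

111


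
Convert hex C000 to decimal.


C000 hex = 49152 decimal

49152


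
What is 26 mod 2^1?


26 & 1 = 0

0


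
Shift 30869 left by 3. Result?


0b111100010010101 << 3 = 0b111100010010101000 = 246952

246952


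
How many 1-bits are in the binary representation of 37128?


0b1001000100001000 has 4 set bits

4


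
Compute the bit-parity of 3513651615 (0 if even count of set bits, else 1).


0b11010001011011100001000110011111 has 17 ones => parity 1

1


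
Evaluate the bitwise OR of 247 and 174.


0b11110111 | 0b10101110 = 0b11111111 = 255

255


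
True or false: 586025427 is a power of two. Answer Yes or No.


0b100010111011100000100111010011. Multiple bits set => No

No


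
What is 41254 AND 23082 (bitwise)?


0b1010000100100110 & 0b101101000101010 = 0b100010 = 34

34


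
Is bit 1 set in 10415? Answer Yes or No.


0b10100010101111, bit 1 = 1. Yes

Yes


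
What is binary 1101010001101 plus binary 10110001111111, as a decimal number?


1101010001101 + 10110001111111 = 100011100001100 = 18188

18188


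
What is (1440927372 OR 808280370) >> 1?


Step 1: 1440927372 | 808280370 = 1978658750
Step 2: 1978658750 >> 1 = 989329375

989329375


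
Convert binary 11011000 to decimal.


11011000 in decimal = 216

216


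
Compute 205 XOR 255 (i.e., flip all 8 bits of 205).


205 ^ 255 = 50

50


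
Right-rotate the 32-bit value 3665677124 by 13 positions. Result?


Rotate 0b11011010011111011100101101000100 right by 13 (32-bit) = 0b1011010001001101101001111101110 = 1512494062

1512494062


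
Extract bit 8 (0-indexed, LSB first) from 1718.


0b11010110110, position 8 = 0

0


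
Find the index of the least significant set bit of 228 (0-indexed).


0b11100100. Lowest set bit at position 2

2


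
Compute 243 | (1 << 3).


243 | (1 << 3) = 243 | 8 = 251

251


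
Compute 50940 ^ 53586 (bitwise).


0b1100011011111100 ^ 0b1101000101010010 = 0b1011110101110 = 6062

6062


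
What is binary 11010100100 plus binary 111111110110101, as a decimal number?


11010100100 + 111111110110101 = 1000011001011001 = 34393

34393


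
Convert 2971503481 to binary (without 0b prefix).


2971503481 = 10110001000111011000101101111001 in binary

10110001000111011000101101111001


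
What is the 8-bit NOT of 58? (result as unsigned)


~0b111010 = 0b11000101 = 197 (8-bit unsigned)

197


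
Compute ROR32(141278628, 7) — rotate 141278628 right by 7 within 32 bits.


Rotate 0b1000011010111011110110100100 right by 7 (32-bit) = 0b1001000000100001101011101111011 = 1209063291

1209063291


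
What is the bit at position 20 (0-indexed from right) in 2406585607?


0b10001111011100011001010100000111, position 20 = 1

1


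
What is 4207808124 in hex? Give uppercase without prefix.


4207808124 = FACE0E7C hex

FACE0E7C


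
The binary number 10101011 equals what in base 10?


10101011 in decimal = 171

171


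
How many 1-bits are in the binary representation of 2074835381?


0b1111011101010110111100110110101 has 21 set bits

21


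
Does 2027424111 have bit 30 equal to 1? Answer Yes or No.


0b1111000110110000000100101101111, bit 30 = 1. Yes

Yes


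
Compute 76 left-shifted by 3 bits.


0b1001100 << 3 = 0b1001100000 = 608

608


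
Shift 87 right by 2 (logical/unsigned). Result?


0b1010111 >> 2 = 0b10101 = 21

21


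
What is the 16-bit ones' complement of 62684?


62684 ^ 65535 = 2851

2851


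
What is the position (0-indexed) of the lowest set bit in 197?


0b11000101. Lowest set bit at position 0

0


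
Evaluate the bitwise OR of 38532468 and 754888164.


0b10010010111111010101110100 | 0b101100111111101010110111100100 = 0b101110111111111111110111110100 = 788528628

788528628


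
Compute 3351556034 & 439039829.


0b11000111110001001010111111000010 & 0b11010001010110011011101010101 = 0b10000000000010011101000000 = 33564480

33564480


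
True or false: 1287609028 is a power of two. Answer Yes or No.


0b1001100101111110101101011000100. Multiple bits set => No

No


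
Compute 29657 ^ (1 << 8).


29657 ^ (1 << 8) = 29657 ^ 256 = 29401

29401


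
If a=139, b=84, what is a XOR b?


139 ^ 84 = 223

223


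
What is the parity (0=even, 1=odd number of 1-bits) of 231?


0b11100111 has 6 ones => parity 0

0


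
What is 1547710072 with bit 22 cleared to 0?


1547710072 & ~(1 << 22) = 1543515768

1543515768


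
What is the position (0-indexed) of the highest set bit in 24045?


0b101110111101101. Highest set bit at position 14

14


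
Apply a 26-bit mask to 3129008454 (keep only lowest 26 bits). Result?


3129008454 & 67108863 = 42000710

42000710


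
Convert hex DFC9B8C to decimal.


DFC9B8C hex = 234658700 decimal

234658700


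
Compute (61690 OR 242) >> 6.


Step 1: 61690 | 242 = 61690
Step 2: 61690 >> 6 = 963

963


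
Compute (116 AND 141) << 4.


Step 1: 116 & 141 = 4
Step 2: 4 << 4 = 64

64


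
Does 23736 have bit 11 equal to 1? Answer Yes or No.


0b101110010111000, bit 11 = 1. Yes

Yes


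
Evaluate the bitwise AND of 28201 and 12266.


0b110111000101001 & 0b10111111101010 = 0b10111000101000 = 11816

11816


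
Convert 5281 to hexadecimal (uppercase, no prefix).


5281 = 14A1 hex

14A1


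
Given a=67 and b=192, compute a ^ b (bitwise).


67 ^ 192 = 131

131


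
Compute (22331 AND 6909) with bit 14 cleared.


Step 1: 22331 & 6909 = 4665
Step 2: 4665 & ~(1 << 14) = 4665

4665


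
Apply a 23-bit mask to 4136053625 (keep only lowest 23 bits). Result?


4136053625 & 8388607 = 469881

469881


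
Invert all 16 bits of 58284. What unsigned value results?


58284 ^ 65535 = 7251

7251


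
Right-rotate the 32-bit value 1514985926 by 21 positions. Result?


Rotate 0b1011010010011001101100111000110 right by 21 (32-bit) = 0b1100110110011100011001011010010 = 1724789458

1724789458


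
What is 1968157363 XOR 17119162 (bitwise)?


0b1110101010011111011001010110011 ^ 0b1000001010011011110111010 = 0b1110100010010101000010100001001 = 1951040777

1951040777


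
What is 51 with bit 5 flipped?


51 ^ (1 << 5) = 51 ^ 32 = 19

19


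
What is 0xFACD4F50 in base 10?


FACD4F50 hex = 4207759184 decimal

4207759184


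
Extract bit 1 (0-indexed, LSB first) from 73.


0b1001001, position 1 = 0

0


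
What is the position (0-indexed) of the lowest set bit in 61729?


0b1111000100100001. Lowest set bit at position 0

0


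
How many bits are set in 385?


0b110000001 has 3 set bits

3


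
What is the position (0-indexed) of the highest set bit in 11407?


0b10110010001111. Highest set bit at position 13

13


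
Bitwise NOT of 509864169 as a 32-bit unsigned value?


~0b11110011000111110100011101001 = 0b11100001100111000001011100010110 = 3785103126 (32-bit unsigned)

3785103126


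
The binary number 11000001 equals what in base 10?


11000001 in decimal = 193

193


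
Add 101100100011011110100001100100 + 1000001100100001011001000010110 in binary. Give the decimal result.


101100100011011110100001100100 + 1000001100100001011001000010110 = 1101110000111101001101001111010 = 1847499386

1847499386


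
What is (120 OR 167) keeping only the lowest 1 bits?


Step 1: 120 | 167 = 255
Step 2: 255 & 1 = 1

1


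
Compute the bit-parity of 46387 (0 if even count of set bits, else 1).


0b1011010100110011 has 9 ones => parity 1

1


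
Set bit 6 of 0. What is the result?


0 | (1 << 6) = 0 | 64 = 64

64


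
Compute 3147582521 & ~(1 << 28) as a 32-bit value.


3147582521 & ~(1 << 28) = 2879147065

2879147065


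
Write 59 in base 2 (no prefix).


59 = 111011 in binary

111011


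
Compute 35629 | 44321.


0b1000101100101101 | 0b1010110100100001 = 0b1010111100101101 = 44845

44845


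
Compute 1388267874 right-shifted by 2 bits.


0b1010010101111110100100101100010 >> 2 = 0b10100101011111101001001011000 = 347066968

347066968


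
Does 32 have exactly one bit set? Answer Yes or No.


0b100000. Only one bit set => Yes

Yes


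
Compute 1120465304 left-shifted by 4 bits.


0b1000010110010001111000110011000 << 4 = 0b10000101100100011110001100110000000 = 17927444864

17927444864


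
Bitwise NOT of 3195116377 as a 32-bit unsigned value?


~0b10111110011100011001101101011001 = 0b1000001100011100110010010100110 = 1099850918 (32-bit unsigned)

1099850918


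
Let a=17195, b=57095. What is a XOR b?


17195 ^ 57095 = 39980

39980


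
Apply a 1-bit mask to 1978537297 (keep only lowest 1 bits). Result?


1978537297 & 1 = 1

1


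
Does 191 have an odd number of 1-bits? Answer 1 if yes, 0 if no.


0b10111111 has 7 ones => parity 1

1


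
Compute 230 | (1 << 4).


230 | (1 << 4) = 230 | 16 = 246

246


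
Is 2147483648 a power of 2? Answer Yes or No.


0b10000000000000000000000000000000. Only one bit set => Yes

Yes


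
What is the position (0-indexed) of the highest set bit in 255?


0b11111111. Highest set bit at position 7

7


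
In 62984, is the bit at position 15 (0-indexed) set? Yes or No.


0b1111011000001000, bit 15 = 1. Yes

Yes


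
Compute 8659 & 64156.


0b10000111010011 & 0b1111101010011100 = 0b10000010010000 = 8336

8336


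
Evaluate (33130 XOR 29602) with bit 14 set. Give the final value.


Step 1: 33130 ^ 29602 = 62152
Step 2: 62152 | (1 << 14) = 62152 | 16384 = 62152

62152


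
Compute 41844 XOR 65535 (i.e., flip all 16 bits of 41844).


41844 ^ 65535 = 23691

23691


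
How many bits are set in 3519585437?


0b11010001110010001001110010011101 has 16 set bits

16


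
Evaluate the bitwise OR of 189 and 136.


0b10111101 | 0b10001000 = 0b10111101 = 189

189


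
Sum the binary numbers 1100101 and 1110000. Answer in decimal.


1100101 + 1110000 = 11010101 = 213

213


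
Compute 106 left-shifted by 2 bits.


0b1101010 << 2 = 0b110101000 = 424

424


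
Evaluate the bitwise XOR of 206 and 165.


0b11001110 ^ 0b10100101 = 0b1101011 = 107

107


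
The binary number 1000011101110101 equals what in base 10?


1000011101110101 in decimal = 34677

34677


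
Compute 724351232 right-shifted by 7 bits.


0b101011001011001011100100000000 >> 7 = 0b10101100101100101110010 = 5658994

5658994


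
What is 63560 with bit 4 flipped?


63560 ^ (1 << 4) = 63560 ^ 16 = 63576

63576


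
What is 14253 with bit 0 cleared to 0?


14253 & ~(1 << 0) = 14252

14252


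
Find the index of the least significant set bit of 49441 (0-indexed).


0b1100000100100001. Lowest set bit at position 0

0


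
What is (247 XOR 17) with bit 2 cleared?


Step 1: 247 ^ 17 = 230
Step 2: 230 & ~(1 << 2) = 226

226


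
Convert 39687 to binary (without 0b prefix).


39687 = 1001101100000111 in binary

1001101100000111


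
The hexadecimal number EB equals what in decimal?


EB hex = 235 decimal

235


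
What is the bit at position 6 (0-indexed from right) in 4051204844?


0b11110001011110000111101011101100, position 6 = 1

1


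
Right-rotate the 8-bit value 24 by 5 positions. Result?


Rotate 0b11000 right by 5 (8-bit) = 0b11000000 = 192

192


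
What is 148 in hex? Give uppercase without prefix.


148 = 94 hex

94


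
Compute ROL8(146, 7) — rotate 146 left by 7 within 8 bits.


Rotate 0b10010010 left by 7 (8-bit) = 0b1001001 = 73

73


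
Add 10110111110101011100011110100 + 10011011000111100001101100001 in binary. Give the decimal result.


10110111110101011100011110100 + 10011011000111100001101100001 = 101010010111100111110001010101 = 710835285

710835285


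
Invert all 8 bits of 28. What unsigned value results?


28 ^ 255 = 227

227


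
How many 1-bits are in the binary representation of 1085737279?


0b1000000101101110000100100111111 has 15 set bits

15


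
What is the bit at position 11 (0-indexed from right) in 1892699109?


0b1110000110100000100101111100101, position 11 = 1

1


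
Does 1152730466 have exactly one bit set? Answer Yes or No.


0b1000100101101010100010101100010. Multiple bits set => No

No


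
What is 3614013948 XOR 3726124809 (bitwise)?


0b11010111011010010111100111111100 ^ 0b11011110000110000010011100001001 = 0b1001011100010101111011110101 = 158424821

158424821


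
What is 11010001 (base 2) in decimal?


11010001 in decimal = 209

209


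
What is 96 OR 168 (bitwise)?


0b1100000 | 0b10101000 = 0b11101000 = 232

232


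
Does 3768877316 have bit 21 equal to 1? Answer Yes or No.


0b11100000101001001000000100000100, bit 21 = 1. Yes

Yes


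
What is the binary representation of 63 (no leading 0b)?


63 = 111111 in binary

111111


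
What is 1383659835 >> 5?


0b1010010011110001111100100111011 >> 5 = 0b10100100111100011111001001 = 43239369

43239369


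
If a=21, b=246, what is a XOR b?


21 ^ 246 = 227

227


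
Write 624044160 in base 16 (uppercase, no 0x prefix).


624044160 = 25322880 hex

25322880


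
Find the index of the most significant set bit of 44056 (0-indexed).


0b1010110000011000. Highest set bit at position 15

15


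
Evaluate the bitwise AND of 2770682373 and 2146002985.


0b10100101001001010100001000000101 & 0b1111111111010010110100000101001 = 0b100101001000010100000000000001 = 622936065

622936065


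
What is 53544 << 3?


0b1101000100101000 << 3 = 0b1101000100101000000 = 428352

428352


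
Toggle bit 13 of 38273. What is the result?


38273 ^ (1 << 13) = 38273 ^ 8192 = 46465

46465


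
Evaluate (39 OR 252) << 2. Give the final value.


Step 1: 39 | 252 = 255
Step 2: 255 << 2 = 1020

1020


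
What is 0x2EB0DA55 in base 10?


2EB0DA55 hex = 783342165 decimal

783342165


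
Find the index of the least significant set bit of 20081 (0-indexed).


0b100111001110001. Lowest set bit at position 0

0


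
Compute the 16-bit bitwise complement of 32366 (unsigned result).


~0b111111001101110 = 0b1000000110010001 = 33169 (16-bit unsigned)

33169


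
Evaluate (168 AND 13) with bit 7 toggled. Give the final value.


Step 1: 168 & 13 = 8
Step 2: 8 ^ (1 << 7) = 8 ^ 128 = 136

136


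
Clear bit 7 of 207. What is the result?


207 & ~(1 << 7) = 79

79


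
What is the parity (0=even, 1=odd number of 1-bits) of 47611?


0b1011100111111011 has 12 ones => parity 0

0


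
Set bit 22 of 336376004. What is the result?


336376004 | (1 << 22) = 336376004 | 4194304 = 340570308

340570308


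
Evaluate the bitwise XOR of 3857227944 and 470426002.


0b11100101111010001010000010101000 ^ 0b11100000010100010000110010010 = 0b11111001111000101000000100111010 = 4192371002

4192371002


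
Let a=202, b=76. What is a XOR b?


202 ^ 76 = 134

134


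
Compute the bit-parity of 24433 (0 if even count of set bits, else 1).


0b101111101110001 has 10 ones => parity 0

0


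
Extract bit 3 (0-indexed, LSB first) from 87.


0b1010111, position 3 = 0

0


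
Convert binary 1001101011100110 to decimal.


1001101011100110 in decimal = 39654

39654


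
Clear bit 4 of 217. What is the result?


217 & ~(1 << 4) = 201

201


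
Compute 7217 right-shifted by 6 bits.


0b1110000110001 >> 6 = 0b1110000 = 112

112


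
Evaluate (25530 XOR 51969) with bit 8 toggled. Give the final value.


Step 1: 25530 ^ 51969 = 43195
Step 2: 43195 ^ (1 << 8) = 43195 ^ 256 = 43451

43451


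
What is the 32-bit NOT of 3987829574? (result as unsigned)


~0b11101101101100010111001101000110 = 0b10010010011101000110010111001 = 307137721 (32-bit unsigned)

307137721


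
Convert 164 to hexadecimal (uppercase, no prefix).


164 = A4 hex

A4


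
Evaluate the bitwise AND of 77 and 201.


0b1001101 & 0b11001001 = 0b1001001 = 73

73


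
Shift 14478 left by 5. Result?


0b11100010001110 << 5 = 0b1110001000111000000 = 463296

463296


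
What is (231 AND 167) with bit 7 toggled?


Step 1: 231 & 167 = 167
Step 2: 167 ^ (1 << 7) = 167 ^ 128 = 39

39


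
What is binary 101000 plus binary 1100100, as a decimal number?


101000 + 1100100 = 10001100 = 140

140


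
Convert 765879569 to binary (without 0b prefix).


765879569 = 101101101001100110010100010001 in binary

101101101001100110010100010001


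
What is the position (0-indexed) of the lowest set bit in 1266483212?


0b1001011011111010000000000001100. Lowest set bit at position 2

2


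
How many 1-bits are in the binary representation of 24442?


0b101111101111010 has 11 set bits

11


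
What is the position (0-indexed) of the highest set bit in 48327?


0b1011110011000111. Highest set bit at position 15

15


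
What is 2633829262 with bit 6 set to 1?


2633829262 | (1 << 6) = 2633829262 | 64 = 2633829326

2633829326


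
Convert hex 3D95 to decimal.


3D95 hex = 15765 decimal

15765


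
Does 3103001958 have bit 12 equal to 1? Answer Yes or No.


0b10111000111101000000110101100110, bit 12 = 0. No

No


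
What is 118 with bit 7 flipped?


118 ^ (1 << 7) = 118 ^ 128 = 246

246


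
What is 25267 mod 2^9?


25267 & 511 = 179

179


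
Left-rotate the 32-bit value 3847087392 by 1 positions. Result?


Rotate 0b11100101010011011110010100100000 left by 1 (32-bit) = 0b11001010100110111100101001000001 = 3399207489

3399207489


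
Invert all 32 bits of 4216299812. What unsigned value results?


4216299812 ^ 4294967295 = 78667483

78667483


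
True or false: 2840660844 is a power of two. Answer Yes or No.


0b10101001010100010000101101101100. Multiple bits set => No

No


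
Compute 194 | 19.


0b11000010 | 0b10011 = 0b11010011 = 211

211


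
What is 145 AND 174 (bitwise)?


0b10010001 & 0b10101110 = 0b10000000 = 128

128


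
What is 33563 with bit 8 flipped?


33563 ^ (1 << 8) = 33563 ^ 256 = 33307

33307


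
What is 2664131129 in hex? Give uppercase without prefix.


2664131129 = 9ECB6A39 hex

9ECB6A39


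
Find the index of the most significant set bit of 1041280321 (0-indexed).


0b111110000100001010110101000001. Highest set bit at position 29

29


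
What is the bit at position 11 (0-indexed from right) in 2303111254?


0b10001001010001101011000001010110, position 11 = 0

0


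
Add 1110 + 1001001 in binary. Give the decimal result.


1110 + 1001001 = 1010111 = 87

87


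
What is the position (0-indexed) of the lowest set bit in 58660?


0b1110010100100100. Lowest set bit at position 2

2


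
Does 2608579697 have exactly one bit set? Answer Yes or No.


0b10011011011110111100010001110001. Multiple bits set => No

No


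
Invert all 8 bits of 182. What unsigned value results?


182 ^ 255 = 73

73


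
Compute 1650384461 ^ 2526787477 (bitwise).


0b1100010010111101101111001001101 ^ 0b10010110100110111011011110010101 = 0b11110100110001010110100111011000 = 4106578392

4106578392


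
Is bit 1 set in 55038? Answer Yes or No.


0b1101011011111110, bit 1 = 1. Yes

Yes


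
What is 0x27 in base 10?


27 hex = 39 decimal

39


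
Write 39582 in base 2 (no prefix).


39582 = 1001101010011110 in binary

1001101010011110


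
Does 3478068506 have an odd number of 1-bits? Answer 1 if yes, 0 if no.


0b11001111010011110001110100011010 has 18 ones => parity 0

0


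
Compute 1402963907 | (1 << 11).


1402963907 | (1 << 11) = 1402963907 | 2048 = 1402965955

1402965955


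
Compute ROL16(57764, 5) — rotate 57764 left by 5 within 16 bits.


Rotate 0b1110000110100100 left by 5 (16-bit) = 0b11010010011100 = 13468

13468


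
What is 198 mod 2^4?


198 & 15 = 6

6


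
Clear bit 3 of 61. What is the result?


61 & ~(1 << 3) = 53

53


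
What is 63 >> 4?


0b111111 >> 4 = 0b11 = 3

3


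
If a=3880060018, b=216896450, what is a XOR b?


3880060018 ^ 216896450 = 3953694640

3953694640


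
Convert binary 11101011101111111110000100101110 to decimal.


11101011101111111110000100101110 in decimal = 3955220782

3955220782


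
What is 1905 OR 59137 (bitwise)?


0b11101110001 | 0b1110011100000001 = 0b1110011101110001 = 59249

59249


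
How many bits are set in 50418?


0b1100010011110010 has 8 set bits

8


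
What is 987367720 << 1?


0b111010110110100000100100101000 << 1 = 0b1110101101101000001001001010000 = 1974735440

1974735440


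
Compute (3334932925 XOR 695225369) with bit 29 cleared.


Step 1: 3334932925 ^ 695225369 = 4021765540
Step 2: 4021765540 & ~(1 << 29) = 3484894628

3484894628


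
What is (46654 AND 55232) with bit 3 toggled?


Step 1: 46654 & 55232 = 38400
Step 2: 38400 ^ (1 << 3) = 38400 ^ 8 = 38408

38408


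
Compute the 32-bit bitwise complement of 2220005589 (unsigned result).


~0b10000100010100101001100011010101 = 0b1111011101011010110011100101010 = 2074961706 (32-bit unsigned)

2074961706


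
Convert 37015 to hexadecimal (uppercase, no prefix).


37015 = 9097 hex

9097


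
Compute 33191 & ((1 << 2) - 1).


33191 & 3 = 3

3


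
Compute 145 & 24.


0b10010001 & 0b11000 = 0b10000 = 16

16


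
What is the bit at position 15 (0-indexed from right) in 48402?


0b1011110100010010, position 15 = 1

1
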